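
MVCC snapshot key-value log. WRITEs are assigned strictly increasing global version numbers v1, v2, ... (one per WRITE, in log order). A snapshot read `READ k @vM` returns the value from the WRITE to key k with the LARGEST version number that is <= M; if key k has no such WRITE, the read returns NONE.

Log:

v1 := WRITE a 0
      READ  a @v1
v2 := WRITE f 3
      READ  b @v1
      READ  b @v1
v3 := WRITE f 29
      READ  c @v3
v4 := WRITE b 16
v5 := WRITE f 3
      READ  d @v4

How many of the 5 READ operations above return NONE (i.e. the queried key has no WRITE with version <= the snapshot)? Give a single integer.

v1: WRITE a=0  (a history now [(1, 0)])
READ a @v1: history=[(1, 0)] -> pick v1 -> 0
v2: WRITE f=3  (f history now [(2, 3)])
READ b @v1: history=[] -> no version <= 1 -> NONE
READ b @v1: history=[] -> no version <= 1 -> NONE
v3: WRITE f=29  (f history now [(2, 3), (3, 29)])
READ c @v3: history=[] -> no version <= 3 -> NONE
v4: WRITE b=16  (b history now [(4, 16)])
v5: WRITE f=3  (f history now [(2, 3), (3, 29), (5, 3)])
READ d @v4: history=[] -> no version <= 4 -> NONE
Read results in order: ['0', 'NONE', 'NONE', 'NONE', 'NONE']
NONE count = 4

Answer: 4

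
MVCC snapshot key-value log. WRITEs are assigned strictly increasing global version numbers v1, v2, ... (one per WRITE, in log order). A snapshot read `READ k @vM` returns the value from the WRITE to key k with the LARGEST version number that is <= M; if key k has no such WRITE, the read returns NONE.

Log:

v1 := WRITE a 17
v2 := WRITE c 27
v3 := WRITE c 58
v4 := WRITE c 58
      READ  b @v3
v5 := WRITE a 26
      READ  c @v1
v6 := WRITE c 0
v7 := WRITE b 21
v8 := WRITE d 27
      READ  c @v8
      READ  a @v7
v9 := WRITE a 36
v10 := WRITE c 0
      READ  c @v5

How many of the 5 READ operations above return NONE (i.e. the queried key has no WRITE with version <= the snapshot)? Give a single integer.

v1: WRITE a=17  (a history now [(1, 17)])
v2: WRITE c=27  (c history now [(2, 27)])
v3: WRITE c=58  (c history now [(2, 27), (3, 58)])
v4: WRITE c=58  (c history now [(2, 27), (3, 58), (4, 58)])
READ b @v3: history=[] -> no version <= 3 -> NONE
v5: WRITE a=26  (a history now [(1, 17), (5, 26)])
READ c @v1: history=[(2, 27), (3, 58), (4, 58)] -> no version <= 1 -> NONE
v6: WRITE c=0  (c history now [(2, 27), (3, 58), (4, 58), (6, 0)])
v7: WRITE b=21  (b history now [(7, 21)])
v8: WRITE d=27  (d history now [(8, 27)])
READ c @v8: history=[(2, 27), (3, 58), (4, 58), (6, 0)] -> pick v6 -> 0
READ a @v7: history=[(1, 17), (5, 26)] -> pick v5 -> 26
v9: WRITE a=36  (a history now [(1, 17), (5, 26), (9, 36)])
v10: WRITE c=0  (c history now [(2, 27), (3, 58), (4, 58), (6, 0), (10, 0)])
READ c @v5: history=[(2, 27), (3, 58), (4, 58), (6, 0), (10, 0)] -> pick v4 -> 58
Read results in order: ['NONE', 'NONE', '0', '26', '58']
NONE count = 2

Answer: 2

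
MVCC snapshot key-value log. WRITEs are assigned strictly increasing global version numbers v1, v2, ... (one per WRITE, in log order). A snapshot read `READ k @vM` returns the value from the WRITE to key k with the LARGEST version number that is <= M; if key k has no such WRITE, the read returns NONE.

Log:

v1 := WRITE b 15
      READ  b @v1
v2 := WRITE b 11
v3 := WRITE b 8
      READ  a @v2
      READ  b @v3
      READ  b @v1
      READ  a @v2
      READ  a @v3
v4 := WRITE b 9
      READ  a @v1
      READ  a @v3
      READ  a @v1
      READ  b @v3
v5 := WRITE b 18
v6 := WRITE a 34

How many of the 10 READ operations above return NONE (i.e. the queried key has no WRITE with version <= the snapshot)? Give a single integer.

v1: WRITE b=15  (b history now [(1, 15)])
READ b @v1: history=[(1, 15)] -> pick v1 -> 15
v2: WRITE b=11  (b history now [(1, 15), (2, 11)])
v3: WRITE b=8  (b history now [(1, 15), (2, 11), (3, 8)])
READ a @v2: history=[] -> no version <= 2 -> NONE
READ b @v3: history=[(1, 15), (2, 11), (3, 8)] -> pick v3 -> 8
READ b @v1: history=[(1, 15), (2, 11), (3, 8)] -> pick v1 -> 15
READ a @v2: history=[] -> no version <= 2 -> NONE
READ a @v3: history=[] -> no version <= 3 -> NONE
v4: WRITE b=9  (b history now [(1, 15), (2, 11), (3, 8), (4, 9)])
READ a @v1: history=[] -> no version <= 1 -> NONE
READ a @v3: history=[] -> no version <= 3 -> NONE
READ a @v1: history=[] -> no version <= 1 -> NONE
READ b @v3: history=[(1, 15), (2, 11), (3, 8), (4, 9)] -> pick v3 -> 8
v5: WRITE b=18  (b history now [(1, 15), (2, 11), (3, 8), (4, 9), (5, 18)])
v6: WRITE a=34  (a history now [(6, 34)])
Read results in order: ['15', 'NONE', '8', '15', 'NONE', 'NONE', 'NONE', 'NONE', 'NONE', '8']
NONE count = 6

Answer: 6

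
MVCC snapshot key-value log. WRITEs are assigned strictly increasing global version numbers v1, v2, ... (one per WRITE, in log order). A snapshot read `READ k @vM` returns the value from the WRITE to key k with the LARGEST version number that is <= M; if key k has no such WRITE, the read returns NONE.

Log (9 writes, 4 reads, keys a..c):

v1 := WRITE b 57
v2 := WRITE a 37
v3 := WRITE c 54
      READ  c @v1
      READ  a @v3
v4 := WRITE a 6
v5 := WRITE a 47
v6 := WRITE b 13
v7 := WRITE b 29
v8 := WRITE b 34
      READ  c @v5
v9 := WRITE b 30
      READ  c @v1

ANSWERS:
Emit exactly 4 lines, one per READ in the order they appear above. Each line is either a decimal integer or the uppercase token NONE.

v1: WRITE b=57  (b history now [(1, 57)])
v2: WRITE a=37  (a history now [(2, 37)])
v3: WRITE c=54  (c history now [(3, 54)])
READ c @v1: history=[(3, 54)] -> no version <= 1 -> NONE
READ a @v3: history=[(2, 37)] -> pick v2 -> 37
v4: WRITE a=6  (a history now [(2, 37), (4, 6)])
v5: WRITE a=47  (a history now [(2, 37), (4, 6), (5, 47)])
v6: WRITE b=13  (b history now [(1, 57), (6, 13)])
v7: WRITE b=29  (b history now [(1, 57), (6, 13), (7, 29)])
v8: WRITE b=34  (b history now [(1, 57), (6, 13), (7, 29), (8, 34)])
READ c @v5: history=[(3, 54)] -> pick v3 -> 54
v9: WRITE b=30  (b history now [(1, 57), (6, 13), (7, 29), (8, 34), (9, 30)])
READ c @v1: history=[(3, 54)] -> no version <= 1 -> NONE

Answer: NONE
37
54
NONE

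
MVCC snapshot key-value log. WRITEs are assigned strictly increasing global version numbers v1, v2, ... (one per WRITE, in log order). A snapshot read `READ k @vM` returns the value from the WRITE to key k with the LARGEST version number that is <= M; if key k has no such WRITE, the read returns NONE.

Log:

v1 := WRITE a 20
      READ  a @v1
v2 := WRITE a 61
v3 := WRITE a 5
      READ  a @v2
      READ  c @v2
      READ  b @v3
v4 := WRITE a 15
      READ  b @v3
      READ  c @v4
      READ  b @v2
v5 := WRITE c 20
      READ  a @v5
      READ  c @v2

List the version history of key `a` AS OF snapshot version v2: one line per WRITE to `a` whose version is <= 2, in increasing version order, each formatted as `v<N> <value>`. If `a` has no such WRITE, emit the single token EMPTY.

Answer: v1 20
v2 61

Derivation:
Scan writes for key=a with version <= 2:
  v1 WRITE a 20 -> keep
  v2 WRITE a 61 -> keep
  v3 WRITE a 5 -> drop (> snap)
  v4 WRITE a 15 -> drop (> snap)
  v5 WRITE c 20 -> skip
Collected: [(1, 20), (2, 61)]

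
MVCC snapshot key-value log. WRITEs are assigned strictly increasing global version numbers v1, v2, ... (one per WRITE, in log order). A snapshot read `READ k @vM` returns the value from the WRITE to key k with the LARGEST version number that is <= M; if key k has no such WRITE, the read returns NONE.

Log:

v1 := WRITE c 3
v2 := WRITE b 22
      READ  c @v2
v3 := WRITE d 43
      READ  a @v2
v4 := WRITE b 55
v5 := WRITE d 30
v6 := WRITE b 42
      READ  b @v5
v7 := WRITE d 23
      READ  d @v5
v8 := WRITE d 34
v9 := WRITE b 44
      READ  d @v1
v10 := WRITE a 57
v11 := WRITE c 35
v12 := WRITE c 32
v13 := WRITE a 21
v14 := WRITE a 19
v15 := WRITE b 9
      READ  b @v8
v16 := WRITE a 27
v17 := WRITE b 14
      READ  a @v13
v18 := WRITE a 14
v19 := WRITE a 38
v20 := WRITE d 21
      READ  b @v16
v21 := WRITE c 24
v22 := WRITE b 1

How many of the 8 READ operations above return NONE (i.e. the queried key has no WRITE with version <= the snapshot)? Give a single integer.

Answer: 2

Derivation:
v1: WRITE c=3  (c history now [(1, 3)])
v2: WRITE b=22  (b history now [(2, 22)])
READ c @v2: history=[(1, 3)] -> pick v1 -> 3
v3: WRITE d=43  (d history now [(3, 43)])
READ a @v2: history=[] -> no version <= 2 -> NONE
v4: WRITE b=55  (b history now [(2, 22), (4, 55)])
v5: WRITE d=30  (d history now [(3, 43), (5, 30)])
v6: WRITE b=42  (b history now [(2, 22), (4, 55), (6, 42)])
READ b @v5: history=[(2, 22), (4, 55), (6, 42)] -> pick v4 -> 55
v7: WRITE d=23  (d history now [(3, 43), (5, 30), (7, 23)])
READ d @v5: history=[(3, 43), (5, 30), (7, 23)] -> pick v5 -> 30
v8: WRITE d=34  (d history now [(3, 43), (5, 30), (7, 23), (8, 34)])
v9: WRITE b=44  (b history now [(2, 22), (4, 55), (6, 42), (9, 44)])
READ d @v1: history=[(3, 43), (5, 30), (7, 23), (8, 34)] -> no version <= 1 -> NONE
v10: WRITE a=57  (a history now [(10, 57)])
v11: WRITE c=35  (c history now [(1, 3), (11, 35)])
v12: WRITE c=32  (c history now [(1, 3), (11, 35), (12, 32)])
v13: WRITE a=21  (a history now [(10, 57), (13, 21)])
v14: WRITE a=19  (a history now [(10, 57), (13, 21), (14, 19)])
v15: WRITE b=9  (b history now [(2, 22), (4, 55), (6, 42), (9, 44), (15, 9)])
READ b @v8: history=[(2, 22), (4, 55), (6, 42), (9, 44), (15, 9)] -> pick v6 -> 42
v16: WRITE a=27  (a history now [(10, 57), (13, 21), (14, 19), (16, 27)])
v17: WRITE b=14  (b history now [(2, 22), (4, 55), (6, 42), (9, 44), (15, 9), (17, 14)])
READ a @v13: history=[(10, 57), (13, 21), (14, 19), (16, 27)] -> pick v13 -> 21
v18: WRITE a=14  (a history now [(10, 57), (13, 21), (14, 19), (16, 27), (18, 14)])
v19: WRITE a=38  (a history now [(10, 57), (13, 21), (14, 19), (16, 27), (18, 14), (19, 38)])
v20: WRITE d=21  (d history now [(3, 43), (5, 30), (7, 23), (8, 34), (20, 21)])
READ b @v16: history=[(2, 22), (4, 55), (6, 42), (9, 44), (15, 9), (17, 14)] -> pick v15 -> 9
v21: WRITE c=24  (c history now [(1, 3), (11, 35), (12, 32), (21, 24)])
v22: WRITE b=1  (b history now [(2, 22), (4, 55), (6, 42), (9, 44), (15, 9), (17, 14), (22, 1)])
Read results in order: ['3', 'NONE', '55', '30', 'NONE', '42', '21', '9']
NONE count = 2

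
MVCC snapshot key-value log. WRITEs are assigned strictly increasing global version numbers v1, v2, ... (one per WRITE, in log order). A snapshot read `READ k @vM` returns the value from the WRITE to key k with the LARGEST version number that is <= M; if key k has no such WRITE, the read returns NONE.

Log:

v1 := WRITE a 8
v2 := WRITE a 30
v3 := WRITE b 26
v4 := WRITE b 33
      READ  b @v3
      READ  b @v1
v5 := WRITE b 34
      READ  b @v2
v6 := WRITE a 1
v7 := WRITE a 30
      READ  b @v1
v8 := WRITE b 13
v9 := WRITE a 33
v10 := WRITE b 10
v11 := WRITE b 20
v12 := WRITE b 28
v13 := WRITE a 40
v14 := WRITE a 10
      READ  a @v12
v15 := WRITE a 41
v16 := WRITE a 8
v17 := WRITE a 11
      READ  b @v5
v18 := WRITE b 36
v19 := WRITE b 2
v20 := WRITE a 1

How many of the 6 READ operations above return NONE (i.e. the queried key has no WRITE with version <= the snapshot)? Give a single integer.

v1: WRITE a=8  (a history now [(1, 8)])
v2: WRITE a=30  (a history now [(1, 8), (2, 30)])
v3: WRITE b=26  (b history now [(3, 26)])
v4: WRITE b=33  (b history now [(3, 26), (4, 33)])
READ b @v3: history=[(3, 26), (4, 33)] -> pick v3 -> 26
READ b @v1: history=[(3, 26), (4, 33)] -> no version <= 1 -> NONE
v5: WRITE b=34  (b history now [(3, 26), (4, 33), (5, 34)])
READ b @v2: history=[(3, 26), (4, 33), (5, 34)] -> no version <= 2 -> NONE
v6: WRITE a=1  (a history now [(1, 8), (2, 30), (6, 1)])
v7: WRITE a=30  (a history now [(1, 8), (2, 30), (6, 1), (7, 30)])
READ b @v1: history=[(3, 26), (4, 33), (5, 34)] -> no version <= 1 -> NONE
v8: WRITE b=13  (b history now [(3, 26), (4, 33), (5, 34), (8, 13)])
v9: WRITE a=33  (a history now [(1, 8), (2, 30), (6, 1), (7, 30), (9, 33)])
v10: WRITE b=10  (b history now [(3, 26), (4, 33), (5, 34), (8, 13), (10, 10)])
v11: WRITE b=20  (b history now [(3, 26), (4, 33), (5, 34), (8, 13), (10, 10), (11, 20)])
v12: WRITE b=28  (b history now [(3, 26), (4, 33), (5, 34), (8, 13), (10, 10), (11, 20), (12, 28)])
v13: WRITE a=40  (a history now [(1, 8), (2, 30), (6, 1), (7, 30), (9, 33), (13, 40)])
v14: WRITE a=10  (a history now [(1, 8), (2, 30), (6, 1), (7, 30), (9, 33), (13, 40), (14, 10)])
READ a @v12: history=[(1, 8), (2, 30), (6, 1), (7, 30), (9, 33), (13, 40), (14, 10)] -> pick v9 -> 33
v15: WRITE a=41  (a history now [(1, 8), (2, 30), (6, 1), (7, 30), (9, 33), (13, 40), (14, 10), (15, 41)])
v16: WRITE a=8  (a history now [(1, 8), (2, 30), (6, 1), (7, 30), (9, 33), (13, 40), (14, 10), (15, 41), (16, 8)])
v17: WRITE a=11  (a history now [(1, 8), (2, 30), (6, 1), (7, 30), (9, 33), (13, 40), (14, 10), (15, 41), (16, 8), (17, 11)])
READ b @v5: history=[(3, 26), (4, 33), (5, 34), (8, 13), (10, 10), (11, 20), (12, 28)] -> pick v5 -> 34
v18: WRITE b=36  (b history now [(3, 26), (4, 33), (5, 34), (8, 13), (10, 10), (11, 20), (12, 28), (18, 36)])
v19: WRITE b=2  (b history now [(3, 26), (4, 33), (5, 34), (8, 13), (10, 10), (11, 20), (12, 28), (18, 36), (19, 2)])
v20: WRITE a=1  (a history now [(1, 8), (2, 30), (6, 1), (7, 30), (9, 33), (13, 40), (14, 10), (15, 41), (16, 8), (17, 11), (20, 1)])
Read results in order: ['26', 'NONE', 'NONE', 'NONE', '33', '34']
NONE count = 3

Answer: 3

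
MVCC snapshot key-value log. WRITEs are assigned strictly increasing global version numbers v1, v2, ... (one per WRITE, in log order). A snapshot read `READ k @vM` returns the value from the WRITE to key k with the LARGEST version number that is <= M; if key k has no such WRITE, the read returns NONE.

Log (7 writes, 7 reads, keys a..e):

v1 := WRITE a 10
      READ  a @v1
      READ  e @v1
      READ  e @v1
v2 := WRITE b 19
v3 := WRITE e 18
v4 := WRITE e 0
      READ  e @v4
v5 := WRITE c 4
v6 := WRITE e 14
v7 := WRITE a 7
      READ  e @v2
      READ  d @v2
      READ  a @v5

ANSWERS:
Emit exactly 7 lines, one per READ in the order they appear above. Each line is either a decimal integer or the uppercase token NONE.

Answer: 10
NONE
NONE
0
NONE
NONE
10

Derivation:
v1: WRITE a=10  (a history now [(1, 10)])
READ a @v1: history=[(1, 10)] -> pick v1 -> 10
READ e @v1: history=[] -> no version <= 1 -> NONE
READ e @v1: history=[] -> no version <= 1 -> NONE
v2: WRITE b=19  (b history now [(2, 19)])
v3: WRITE e=18  (e history now [(3, 18)])
v4: WRITE e=0  (e history now [(3, 18), (4, 0)])
READ e @v4: history=[(3, 18), (4, 0)] -> pick v4 -> 0
v5: WRITE c=4  (c history now [(5, 4)])
v6: WRITE e=14  (e history now [(3, 18), (4, 0), (6, 14)])
v7: WRITE a=7  (a history now [(1, 10), (7, 7)])
READ e @v2: history=[(3, 18), (4, 0), (6, 14)] -> no version <= 2 -> NONE
READ d @v2: history=[] -> no version <= 2 -> NONE
READ a @v5: history=[(1, 10), (7, 7)] -> pick v1 -> 10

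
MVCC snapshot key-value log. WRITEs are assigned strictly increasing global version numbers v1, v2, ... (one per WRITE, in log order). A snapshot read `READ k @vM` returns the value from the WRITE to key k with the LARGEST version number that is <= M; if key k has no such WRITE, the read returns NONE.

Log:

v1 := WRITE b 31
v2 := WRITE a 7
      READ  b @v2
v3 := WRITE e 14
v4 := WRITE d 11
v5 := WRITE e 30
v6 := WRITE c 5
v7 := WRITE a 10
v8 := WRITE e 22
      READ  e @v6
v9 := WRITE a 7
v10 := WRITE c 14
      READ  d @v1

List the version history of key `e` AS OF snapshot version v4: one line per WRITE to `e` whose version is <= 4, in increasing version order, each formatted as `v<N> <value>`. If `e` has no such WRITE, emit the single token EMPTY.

Scan writes for key=e with version <= 4:
  v1 WRITE b 31 -> skip
  v2 WRITE a 7 -> skip
  v3 WRITE e 14 -> keep
  v4 WRITE d 11 -> skip
  v5 WRITE e 30 -> drop (> snap)
  v6 WRITE c 5 -> skip
  v7 WRITE a 10 -> skip
  v8 WRITE e 22 -> drop (> snap)
  v9 WRITE a 7 -> skip
  v10 WRITE c 14 -> skip
Collected: [(3, 14)]

Answer: v3 14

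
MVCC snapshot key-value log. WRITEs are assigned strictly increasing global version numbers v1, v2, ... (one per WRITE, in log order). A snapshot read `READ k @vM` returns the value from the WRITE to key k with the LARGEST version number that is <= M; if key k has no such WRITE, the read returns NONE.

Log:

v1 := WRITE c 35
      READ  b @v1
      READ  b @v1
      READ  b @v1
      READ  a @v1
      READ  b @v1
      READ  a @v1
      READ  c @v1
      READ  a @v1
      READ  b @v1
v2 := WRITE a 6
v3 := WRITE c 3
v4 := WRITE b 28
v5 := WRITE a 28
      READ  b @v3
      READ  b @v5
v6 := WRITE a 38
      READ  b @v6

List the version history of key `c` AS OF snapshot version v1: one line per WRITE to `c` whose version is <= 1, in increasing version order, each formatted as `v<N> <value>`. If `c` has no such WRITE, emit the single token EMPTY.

Scan writes for key=c with version <= 1:
  v1 WRITE c 35 -> keep
  v2 WRITE a 6 -> skip
  v3 WRITE c 3 -> drop (> snap)
  v4 WRITE b 28 -> skip
  v5 WRITE a 28 -> skip
  v6 WRITE a 38 -> skip
Collected: [(1, 35)]

Answer: v1 35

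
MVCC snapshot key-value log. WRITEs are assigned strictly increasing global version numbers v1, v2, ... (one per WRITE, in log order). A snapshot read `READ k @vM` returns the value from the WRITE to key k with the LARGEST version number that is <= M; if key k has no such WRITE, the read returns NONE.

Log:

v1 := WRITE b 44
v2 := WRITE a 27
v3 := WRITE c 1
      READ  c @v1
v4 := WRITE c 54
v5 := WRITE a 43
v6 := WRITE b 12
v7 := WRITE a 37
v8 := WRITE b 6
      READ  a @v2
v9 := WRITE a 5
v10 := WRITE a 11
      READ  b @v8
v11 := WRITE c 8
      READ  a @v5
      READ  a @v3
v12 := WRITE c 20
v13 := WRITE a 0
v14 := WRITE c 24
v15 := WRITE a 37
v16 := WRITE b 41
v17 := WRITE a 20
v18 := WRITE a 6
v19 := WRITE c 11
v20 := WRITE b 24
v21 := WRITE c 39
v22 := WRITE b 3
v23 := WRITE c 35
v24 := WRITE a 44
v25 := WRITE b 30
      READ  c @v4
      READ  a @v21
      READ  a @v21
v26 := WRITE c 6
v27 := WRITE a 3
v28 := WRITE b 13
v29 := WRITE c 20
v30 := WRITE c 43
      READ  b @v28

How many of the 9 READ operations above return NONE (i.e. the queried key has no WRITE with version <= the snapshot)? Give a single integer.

v1: WRITE b=44  (b history now [(1, 44)])
v2: WRITE a=27  (a history now [(2, 27)])
v3: WRITE c=1  (c history now [(3, 1)])
READ c @v1: history=[(3, 1)] -> no version <= 1 -> NONE
v4: WRITE c=54  (c history now [(3, 1), (4, 54)])
v5: WRITE a=43  (a history now [(2, 27), (5, 43)])
v6: WRITE b=12  (b history now [(1, 44), (6, 12)])
v7: WRITE a=37  (a history now [(2, 27), (5, 43), (7, 37)])
v8: WRITE b=6  (b history now [(1, 44), (6, 12), (8, 6)])
READ a @v2: history=[(2, 27), (5, 43), (7, 37)] -> pick v2 -> 27
v9: WRITE a=5  (a history now [(2, 27), (5, 43), (7, 37), (9, 5)])
v10: WRITE a=11  (a history now [(2, 27), (5, 43), (7, 37), (9, 5), (10, 11)])
READ b @v8: history=[(1, 44), (6, 12), (8, 6)] -> pick v8 -> 6
v11: WRITE c=8  (c history now [(3, 1), (4, 54), (11, 8)])
READ a @v5: history=[(2, 27), (5, 43), (7, 37), (9, 5), (10, 11)] -> pick v5 -> 43
READ a @v3: history=[(2, 27), (5, 43), (7, 37), (9, 5), (10, 11)] -> pick v2 -> 27
v12: WRITE c=20  (c history now [(3, 1), (4, 54), (11, 8), (12, 20)])
v13: WRITE a=0  (a history now [(2, 27), (5, 43), (7, 37), (9, 5), (10, 11), (13, 0)])
v14: WRITE c=24  (c history now [(3, 1), (4, 54), (11, 8), (12, 20), (14, 24)])
v15: WRITE a=37  (a history now [(2, 27), (5, 43), (7, 37), (9, 5), (10, 11), (13, 0), (15, 37)])
v16: WRITE b=41  (b history now [(1, 44), (6, 12), (8, 6), (16, 41)])
v17: WRITE a=20  (a history now [(2, 27), (5, 43), (7, 37), (9, 5), (10, 11), (13, 0), (15, 37), (17, 20)])
v18: WRITE a=6  (a history now [(2, 27), (5, 43), (7, 37), (9, 5), (10, 11), (13, 0), (15, 37), (17, 20), (18, 6)])
v19: WRITE c=11  (c history now [(3, 1), (4, 54), (11, 8), (12, 20), (14, 24), (19, 11)])
v20: WRITE b=24  (b history now [(1, 44), (6, 12), (8, 6), (16, 41), (20, 24)])
v21: WRITE c=39  (c history now [(3, 1), (4, 54), (11, 8), (12, 20), (14, 24), (19, 11), (21, 39)])
v22: WRITE b=3  (b history now [(1, 44), (6, 12), (8, 6), (16, 41), (20, 24), (22, 3)])
v23: WRITE c=35  (c history now [(3, 1), (4, 54), (11, 8), (12, 20), (14, 24), (19, 11), (21, 39), (23, 35)])
v24: WRITE a=44  (a history now [(2, 27), (5, 43), (7, 37), (9, 5), (10, 11), (13, 0), (15, 37), (17, 20), (18, 6), (24, 44)])
v25: WRITE b=30  (b history now [(1, 44), (6, 12), (8, 6), (16, 41), (20, 24), (22, 3), (25, 30)])
READ c @v4: history=[(3, 1), (4, 54), (11, 8), (12, 20), (14, 24), (19, 11), (21, 39), (23, 35)] -> pick v4 -> 54
READ a @v21: history=[(2, 27), (5, 43), (7, 37), (9, 5), (10, 11), (13, 0), (15, 37), (17, 20), (18, 6), (24, 44)] -> pick v18 -> 6
READ a @v21: history=[(2, 27), (5, 43), (7, 37), (9, 5), (10, 11), (13, 0), (15, 37), (17, 20), (18, 6), (24, 44)] -> pick v18 -> 6
v26: WRITE c=6  (c history now [(3, 1), (4, 54), (11, 8), (12, 20), (14, 24), (19, 11), (21, 39), (23, 35), (26, 6)])
v27: WRITE a=3  (a history now [(2, 27), (5, 43), (7, 37), (9, 5), (10, 11), (13, 0), (15, 37), (17, 20), (18, 6), (24, 44), (27, 3)])
v28: WRITE b=13  (b history now [(1, 44), (6, 12), (8, 6), (16, 41), (20, 24), (22, 3), (25, 30), (28, 13)])
v29: WRITE c=20  (c history now [(3, 1), (4, 54), (11, 8), (12, 20), (14, 24), (19, 11), (21, 39), (23, 35), (26, 6), (29, 20)])
v30: WRITE c=43  (c history now [(3, 1), (4, 54), (11, 8), (12, 20), (14, 24), (19, 11), (21, 39), (23, 35), (26, 6), (29, 20), (30, 43)])
READ b @v28: history=[(1, 44), (6, 12), (8, 6), (16, 41), (20, 24), (22, 3), (25, 30), (28, 13)] -> pick v28 -> 13
Read results in order: ['NONE', '27', '6', '43', '27', '54', '6', '6', '13']
NONE count = 1

Answer: 1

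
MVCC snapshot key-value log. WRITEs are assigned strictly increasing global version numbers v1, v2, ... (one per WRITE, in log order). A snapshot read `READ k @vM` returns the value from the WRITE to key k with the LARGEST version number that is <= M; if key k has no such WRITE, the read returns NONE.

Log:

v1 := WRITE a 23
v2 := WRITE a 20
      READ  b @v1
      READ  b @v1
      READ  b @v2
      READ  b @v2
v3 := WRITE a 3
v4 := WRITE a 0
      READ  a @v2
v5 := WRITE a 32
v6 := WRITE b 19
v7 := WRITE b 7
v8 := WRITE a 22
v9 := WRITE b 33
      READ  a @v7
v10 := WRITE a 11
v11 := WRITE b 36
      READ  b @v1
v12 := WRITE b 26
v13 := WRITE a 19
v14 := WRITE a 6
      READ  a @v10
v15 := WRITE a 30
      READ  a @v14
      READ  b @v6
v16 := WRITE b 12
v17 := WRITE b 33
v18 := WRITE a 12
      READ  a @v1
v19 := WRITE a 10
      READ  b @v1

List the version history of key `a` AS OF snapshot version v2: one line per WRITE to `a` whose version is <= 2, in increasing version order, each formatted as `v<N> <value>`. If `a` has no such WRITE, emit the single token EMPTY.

Scan writes for key=a with version <= 2:
  v1 WRITE a 23 -> keep
  v2 WRITE a 20 -> keep
  v3 WRITE a 3 -> drop (> snap)
  v4 WRITE a 0 -> drop (> snap)
  v5 WRITE a 32 -> drop (> snap)
  v6 WRITE b 19 -> skip
  v7 WRITE b 7 -> skip
  v8 WRITE a 22 -> drop (> snap)
  v9 WRITE b 33 -> skip
  v10 WRITE a 11 -> drop (> snap)
  v11 WRITE b 36 -> skip
  v12 WRITE b 26 -> skip
  v13 WRITE a 19 -> drop (> snap)
  v14 WRITE a 6 -> drop (> snap)
  v15 WRITE a 30 -> drop (> snap)
  v16 WRITE b 12 -> skip
  v17 WRITE b 33 -> skip
  v18 WRITE a 12 -> drop (> snap)
  v19 WRITE a 10 -> drop (> snap)
Collected: [(1, 23), (2, 20)]

Answer: v1 23
v2 20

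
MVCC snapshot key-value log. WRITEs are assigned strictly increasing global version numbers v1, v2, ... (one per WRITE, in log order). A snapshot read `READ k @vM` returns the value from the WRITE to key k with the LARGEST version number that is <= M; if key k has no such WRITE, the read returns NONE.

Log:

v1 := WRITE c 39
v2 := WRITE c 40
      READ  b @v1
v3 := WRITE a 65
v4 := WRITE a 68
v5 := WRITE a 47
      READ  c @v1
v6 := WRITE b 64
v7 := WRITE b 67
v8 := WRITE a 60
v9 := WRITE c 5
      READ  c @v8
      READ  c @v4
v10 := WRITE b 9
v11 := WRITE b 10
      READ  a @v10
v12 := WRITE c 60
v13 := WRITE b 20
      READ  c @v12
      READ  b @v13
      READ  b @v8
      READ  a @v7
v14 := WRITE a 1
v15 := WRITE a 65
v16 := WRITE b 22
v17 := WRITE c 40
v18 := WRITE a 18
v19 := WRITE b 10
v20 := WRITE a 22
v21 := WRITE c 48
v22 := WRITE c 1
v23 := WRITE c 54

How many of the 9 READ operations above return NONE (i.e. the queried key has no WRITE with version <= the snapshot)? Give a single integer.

Answer: 1

Derivation:
v1: WRITE c=39  (c history now [(1, 39)])
v2: WRITE c=40  (c history now [(1, 39), (2, 40)])
READ b @v1: history=[] -> no version <= 1 -> NONE
v3: WRITE a=65  (a history now [(3, 65)])
v4: WRITE a=68  (a history now [(3, 65), (4, 68)])
v5: WRITE a=47  (a history now [(3, 65), (4, 68), (5, 47)])
READ c @v1: history=[(1, 39), (2, 40)] -> pick v1 -> 39
v6: WRITE b=64  (b history now [(6, 64)])
v7: WRITE b=67  (b history now [(6, 64), (7, 67)])
v8: WRITE a=60  (a history now [(3, 65), (4, 68), (5, 47), (8, 60)])
v9: WRITE c=5  (c history now [(1, 39), (2, 40), (9, 5)])
READ c @v8: history=[(1, 39), (2, 40), (9, 5)] -> pick v2 -> 40
READ c @v4: history=[(1, 39), (2, 40), (9, 5)] -> pick v2 -> 40
v10: WRITE b=9  (b history now [(6, 64), (7, 67), (10, 9)])
v11: WRITE b=10  (b history now [(6, 64), (7, 67), (10, 9), (11, 10)])
READ a @v10: history=[(3, 65), (4, 68), (5, 47), (8, 60)] -> pick v8 -> 60
v12: WRITE c=60  (c history now [(1, 39), (2, 40), (9, 5), (12, 60)])
v13: WRITE b=20  (b history now [(6, 64), (7, 67), (10, 9), (11, 10), (13, 20)])
READ c @v12: history=[(1, 39), (2, 40), (9, 5), (12, 60)] -> pick v12 -> 60
READ b @v13: history=[(6, 64), (7, 67), (10, 9), (11, 10), (13, 20)] -> pick v13 -> 20
READ b @v8: history=[(6, 64), (7, 67), (10, 9), (11, 10), (13, 20)] -> pick v7 -> 67
READ a @v7: history=[(3, 65), (4, 68), (5, 47), (8, 60)] -> pick v5 -> 47
v14: WRITE a=1  (a history now [(3, 65), (4, 68), (5, 47), (8, 60), (14, 1)])
v15: WRITE a=65  (a history now [(3, 65), (4, 68), (5, 47), (8, 60), (14, 1), (15, 65)])
v16: WRITE b=22  (b history now [(6, 64), (7, 67), (10, 9), (11, 10), (13, 20), (16, 22)])
v17: WRITE c=40  (c history now [(1, 39), (2, 40), (9, 5), (12, 60), (17, 40)])
v18: WRITE a=18  (a history now [(3, 65), (4, 68), (5, 47), (8, 60), (14, 1), (15, 65), (18, 18)])
v19: WRITE b=10  (b history now [(6, 64), (7, 67), (10, 9), (11, 10), (13, 20), (16, 22), (19, 10)])
v20: WRITE a=22  (a history now [(3, 65), (4, 68), (5, 47), (8, 60), (14, 1), (15, 65), (18, 18), (20, 22)])
v21: WRITE c=48  (c history now [(1, 39), (2, 40), (9, 5), (12, 60), (17, 40), (21, 48)])
v22: WRITE c=1  (c history now [(1, 39), (2, 40), (9, 5), (12, 60), (17, 40), (21, 48), (22, 1)])
v23: WRITE c=54  (c history now [(1, 39), (2, 40), (9, 5), (12, 60), (17, 40), (21, 48), (22, 1), (23, 54)])
Read results in order: ['NONE', '39', '40', '40', '60', '60', '20', '67', '47']
NONE count = 1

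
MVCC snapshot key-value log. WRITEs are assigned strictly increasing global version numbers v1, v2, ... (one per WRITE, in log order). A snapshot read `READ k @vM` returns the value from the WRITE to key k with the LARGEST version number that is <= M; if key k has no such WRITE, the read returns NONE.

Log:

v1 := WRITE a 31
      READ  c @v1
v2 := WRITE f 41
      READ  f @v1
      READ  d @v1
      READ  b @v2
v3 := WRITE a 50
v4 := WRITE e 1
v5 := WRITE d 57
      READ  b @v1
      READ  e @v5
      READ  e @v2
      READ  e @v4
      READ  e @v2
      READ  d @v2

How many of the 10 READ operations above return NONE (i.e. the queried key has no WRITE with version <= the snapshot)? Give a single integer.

v1: WRITE a=31  (a history now [(1, 31)])
READ c @v1: history=[] -> no version <= 1 -> NONE
v2: WRITE f=41  (f history now [(2, 41)])
READ f @v1: history=[(2, 41)] -> no version <= 1 -> NONE
READ d @v1: history=[] -> no version <= 1 -> NONE
READ b @v2: history=[] -> no version <= 2 -> NONE
v3: WRITE a=50  (a history now [(1, 31), (3, 50)])
v4: WRITE e=1  (e history now [(4, 1)])
v5: WRITE d=57  (d history now [(5, 57)])
READ b @v1: history=[] -> no version <= 1 -> NONE
READ e @v5: history=[(4, 1)] -> pick v4 -> 1
READ e @v2: history=[(4, 1)] -> no version <= 2 -> NONE
READ e @v4: history=[(4, 1)] -> pick v4 -> 1
READ e @v2: history=[(4, 1)] -> no version <= 2 -> NONE
READ d @v2: history=[(5, 57)] -> no version <= 2 -> NONE
Read results in order: ['NONE', 'NONE', 'NONE', 'NONE', 'NONE', '1', 'NONE', '1', 'NONE', 'NONE']
NONE count = 8

Answer: 8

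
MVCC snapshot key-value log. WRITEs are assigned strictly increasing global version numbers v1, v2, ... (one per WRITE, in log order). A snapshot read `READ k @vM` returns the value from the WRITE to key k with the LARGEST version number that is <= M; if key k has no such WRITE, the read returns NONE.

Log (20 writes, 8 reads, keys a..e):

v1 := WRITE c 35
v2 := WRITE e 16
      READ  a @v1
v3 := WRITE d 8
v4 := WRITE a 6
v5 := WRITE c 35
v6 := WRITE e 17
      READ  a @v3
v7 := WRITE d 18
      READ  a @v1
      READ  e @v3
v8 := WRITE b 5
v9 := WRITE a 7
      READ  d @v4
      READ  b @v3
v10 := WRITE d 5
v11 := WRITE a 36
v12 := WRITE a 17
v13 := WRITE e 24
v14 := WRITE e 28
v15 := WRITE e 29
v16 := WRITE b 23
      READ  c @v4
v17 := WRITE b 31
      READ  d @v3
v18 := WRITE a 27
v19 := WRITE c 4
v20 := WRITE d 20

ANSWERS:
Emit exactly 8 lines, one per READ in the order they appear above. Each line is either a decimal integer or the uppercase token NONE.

v1: WRITE c=35  (c history now [(1, 35)])
v2: WRITE e=16  (e history now [(2, 16)])
READ a @v1: history=[] -> no version <= 1 -> NONE
v3: WRITE d=8  (d history now [(3, 8)])
v4: WRITE a=6  (a history now [(4, 6)])
v5: WRITE c=35  (c history now [(1, 35), (5, 35)])
v6: WRITE e=17  (e history now [(2, 16), (6, 17)])
READ a @v3: history=[(4, 6)] -> no version <= 3 -> NONE
v7: WRITE d=18  (d history now [(3, 8), (7, 18)])
READ a @v1: history=[(4, 6)] -> no version <= 1 -> NONE
READ e @v3: history=[(2, 16), (6, 17)] -> pick v2 -> 16
v8: WRITE b=5  (b history now [(8, 5)])
v9: WRITE a=7  (a history now [(4, 6), (9, 7)])
READ d @v4: history=[(3, 8), (7, 18)] -> pick v3 -> 8
READ b @v3: history=[(8, 5)] -> no version <= 3 -> NONE
v10: WRITE d=5  (d history now [(3, 8), (7, 18), (10, 5)])
v11: WRITE a=36  (a history now [(4, 6), (9, 7), (11, 36)])
v12: WRITE a=17  (a history now [(4, 6), (9, 7), (11, 36), (12, 17)])
v13: WRITE e=24  (e history now [(2, 16), (6, 17), (13, 24)])
v14: WRITE e=28  (e history now [(2, 16), (6, 17), (13, 24), (14, 28)])
v15: WRITE e=29  (e history now [(2, 16), (6, 17), (13, 24), (14, 28), (15, 29)])
v16: WRITE b=23  (b history now [(8, 5), (16, 23)])
READ c @v4: history=[(1, 35), (5, 35)] -> pick v1 -> 35
v17: WRITE b=31  (b history now [(8, 5), (16, 23), (17, 31)])
READ d @v3: history=[(3, 8), (7, 18), (10, 5)] -> pick v3 -> 8
v18: WRITE a=27  (a history now [(4, 6), (9, 7), (11, 36), (12, 17), (18, 27)])
v19: WRITE c=4  (c history now [(1, 35), (5, 35), (19, 4)])
v20: WRITE d=20  (d history now [(3, 8), (7, 18), (10, 5), (20, 20)])

Answer: NONE
NONE
NONE
16
8
NONE
35
8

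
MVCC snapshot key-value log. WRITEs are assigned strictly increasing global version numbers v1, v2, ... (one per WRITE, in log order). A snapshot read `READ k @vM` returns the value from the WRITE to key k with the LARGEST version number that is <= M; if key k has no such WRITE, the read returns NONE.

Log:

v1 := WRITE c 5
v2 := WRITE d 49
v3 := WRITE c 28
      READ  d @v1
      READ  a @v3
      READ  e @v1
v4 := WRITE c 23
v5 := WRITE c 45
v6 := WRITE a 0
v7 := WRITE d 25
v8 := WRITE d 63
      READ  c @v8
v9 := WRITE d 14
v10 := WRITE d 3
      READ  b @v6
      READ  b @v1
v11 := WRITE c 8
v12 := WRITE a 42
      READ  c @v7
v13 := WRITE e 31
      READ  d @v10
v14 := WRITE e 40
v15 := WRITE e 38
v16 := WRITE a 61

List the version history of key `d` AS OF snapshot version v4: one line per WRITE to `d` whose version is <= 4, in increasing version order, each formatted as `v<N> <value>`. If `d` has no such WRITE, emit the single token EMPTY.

Answer: v2 49

Derivation:
Scan writes for key=d with version <= 4:
  v1 WRITE c 5 -> skip
  v2 WRITE d 49 -> keep
  v3 WRITE c 28 -> skip
  v4 WRITE c 23 -> skip
  v5 WRITE c 45 -> skip
  v6 WRITE a 0 -> skip
  v7 WRITE d 25 -> drop (> snap)
  v8 WRITE d 63 -> drop (> snap)
  v9 WRITE d 14 -> drop (> snap)
  v10 WRITE d 3 -> drop (> snap)
  v11 WRITE c 8 -> skip
  v12 WRITE a 42 -> skip
  v13 WRITE e 31 -> skip
  v14 WRITE e 40 -> skip
  v15 WRITE e 38 -> skip
  v16 WRITE a 61 -> skip
Collected: [(2, 49)]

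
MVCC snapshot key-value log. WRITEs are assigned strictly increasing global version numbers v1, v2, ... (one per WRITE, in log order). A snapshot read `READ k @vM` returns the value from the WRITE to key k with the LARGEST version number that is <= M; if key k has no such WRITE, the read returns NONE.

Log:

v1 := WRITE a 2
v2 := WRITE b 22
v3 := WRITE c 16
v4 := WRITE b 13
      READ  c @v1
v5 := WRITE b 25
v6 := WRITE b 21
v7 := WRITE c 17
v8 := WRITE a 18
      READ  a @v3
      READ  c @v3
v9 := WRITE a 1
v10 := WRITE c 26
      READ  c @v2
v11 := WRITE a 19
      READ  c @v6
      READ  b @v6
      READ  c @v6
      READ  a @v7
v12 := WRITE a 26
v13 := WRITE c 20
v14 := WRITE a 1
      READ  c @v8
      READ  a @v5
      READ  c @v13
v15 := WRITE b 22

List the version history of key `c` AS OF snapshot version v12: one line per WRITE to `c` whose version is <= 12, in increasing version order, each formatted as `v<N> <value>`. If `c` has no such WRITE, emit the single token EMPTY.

Scan writes for key=c with version <= 12:
  v1 WRITE a 2 -> skip
  v2 WRITE b 22 -> skip
  v3 WRITE c 16 -> keep
  v4 WRITE b 13 -> skip
  v5 WRITE b 25 -> skip
  v6 WRITE b 21 -> skip
  v7 WRITE c 17 -> keep
  v8 WRITE a 18 -> skip
  v9 WRITE a 1 -> skip
  v10 WRITE c 26 -> keep
  v11 WRITE a 19 -> skip
  v12 WRITE a 26 -> skip
  v13 WRITE c 20 -> drop (> snap)
  v14 WRITE a 1 -> skip
  v15 WRITE b 22 -> skip
Collected: [(3, 16), (7, 17), (10, 26)]

Answer: v3 16
v7 17
v10 26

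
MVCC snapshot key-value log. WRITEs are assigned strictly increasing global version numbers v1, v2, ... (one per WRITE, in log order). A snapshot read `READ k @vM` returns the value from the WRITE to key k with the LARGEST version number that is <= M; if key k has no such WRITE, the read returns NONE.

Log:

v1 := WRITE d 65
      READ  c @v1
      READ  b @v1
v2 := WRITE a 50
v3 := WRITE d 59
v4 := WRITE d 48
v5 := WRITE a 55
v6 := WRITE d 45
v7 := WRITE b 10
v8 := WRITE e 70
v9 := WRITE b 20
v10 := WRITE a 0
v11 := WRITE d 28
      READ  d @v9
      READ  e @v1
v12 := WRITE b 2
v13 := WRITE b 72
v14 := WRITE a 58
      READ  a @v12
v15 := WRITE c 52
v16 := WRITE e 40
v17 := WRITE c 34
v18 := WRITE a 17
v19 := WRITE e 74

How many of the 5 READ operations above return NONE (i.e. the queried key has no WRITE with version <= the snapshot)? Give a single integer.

Answer: 3

Derivation:
v1: WRITE d=65  (d history now [(1, 65)])
READ c @v1: history=[] -> no version <= 1 -> NONE
READ b @v1: history=[] -> no version <= 1 -> NONE
v2: WRITE a=50  (a history now [(2, 50)])
v3: WRITE d=59  (d history now [(1, 65), (3, 59)])
v4: WRITE d=48  (d history now [(1, 65), (3, 59), (4, 48)])
v5: WRITE a=55  (a history now [(2, 50), (5, 55)])
v6: WRITE d=45  (d history now [(1, 65), (3, 59), (4, 48), (6, 45)])
v7: WRITE b=10  (b history now [(7, 10)])
v8: WRITE e=70  (e history now [(8, 70)])
v9: WRITE b=20  (b history now [(7, 10), (9, 20)])
v10: WRITE a=0  (a history now [(2, 50), (5, 55), (10, 0)])
v11: WRITE d=28  (d history now [(1, 65), (3, 59), (4, 48), (6, 45), (11, 28)])
READ d @v9: history=[(1, 65), (3, 59), (4, 48), (6, 45), (11, 28)] -> pick v6 -> 45
READ e @v1: history=[(8, 70)] -> no version <= 1 -> NONE
v12: WRITE b=2  (b history now [(7, 10), (9, 20), (12, 2)])
v13: WRITE b=72  (b history now [(7, 10), (9, 20), (12, 2), (13, 72)])
v14: WRITE a=58  (a history now [(2, 50), (5, 55), (10, 0), (14, 58)])
READ a @v12: history=[(2, 50), (5, 55), (10, 0), (14, 58)] -> pick v10 -> 0
v15: WRITE c=52  (c history now [(15, 52)])
v16: WRITE e=40  (e history now [(8, 70), (16, 40)])
v17: WRITE c=34  (c history now [(15, 52), (17, 34)])
v18: WRITE a=17  (a history now [(2, 50), (5, 55), (10, 0), (14, 58), (18, 17)])
v19: WRITE e=74  (e history now [(8, 70), (16, 40), (19, 74)])
Read results in order: ['NONE', 'NONE', '45', 'NONE', '0']
NONE count = 3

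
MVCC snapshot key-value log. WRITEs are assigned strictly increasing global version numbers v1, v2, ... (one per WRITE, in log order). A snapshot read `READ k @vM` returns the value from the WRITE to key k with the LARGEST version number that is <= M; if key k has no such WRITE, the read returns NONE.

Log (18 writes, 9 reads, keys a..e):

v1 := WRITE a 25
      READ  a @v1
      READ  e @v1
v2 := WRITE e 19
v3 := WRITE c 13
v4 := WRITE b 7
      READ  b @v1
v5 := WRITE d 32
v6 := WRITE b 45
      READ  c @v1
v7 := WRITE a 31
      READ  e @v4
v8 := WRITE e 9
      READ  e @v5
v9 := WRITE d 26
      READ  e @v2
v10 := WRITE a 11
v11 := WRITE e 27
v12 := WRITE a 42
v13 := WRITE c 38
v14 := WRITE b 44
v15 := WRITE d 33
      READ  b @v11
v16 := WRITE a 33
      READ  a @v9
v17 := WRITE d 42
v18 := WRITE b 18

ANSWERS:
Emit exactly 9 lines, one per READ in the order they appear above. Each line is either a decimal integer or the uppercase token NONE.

v1: WRITE a=25  (a history now [(1, 25)])
READ a @v1: history=[(1, 25)] -> pick v1 -> 25
READ e @v1: history=[] -> no version <= 1 -> NONE
v2: WRITE e=19  (e history now [(2, 19)])
v3: WRITE c=13  (c history now [(3, 13)])
v4: WRITE b=7  (b history now [(4, 7)])
READ b @v1: history=[(4, 7)] -> no version <= 1 -> NONE
v5: WRITE d=32  (d history now [(5, 32)])
v6: WRITE b=45  (b history now [(4, 7), (6, 45)])
READ c @v1: history=[(3, 13)] -> no version <= 1 -> NONE
v7: WRITE a=31  (a history now [(1, 25), (7, 31)])
READ e @v4: history=[(2, 19)] -> pick v2 -> 19
v8: WRITE e=9  (e history now [(2, 19), (8, 9)])
READ e @v5: history=[(2, 19), (8, 9)] -> pick v2 -> 19
v9: WRITE d=26  (d history now [(5, 32), (9, 26)])
READ e @v2: history=[(2, 19), (8, 9)] -> pick v2 -> 19
v10: WRITE a=11  (a history now [(1, 25), (7, 31), (10, 11)])
v11: WRITE e=27  (e history now [(2, 19), (8, 9), (11, 27)])
v12: WRITE a=42  (a history now [(1, 25), (7, 31), (10, 11), (12, 42)])
v13: WRITE c=38  (c history now [(3, 13), (13, 38)])
v14: WRITE b=44  (b history now [(4, 7), (6, 45), (14, 44)])
v15: WRITE d=33  (d history now [(5, 32), (9, 26), (15, 33)])
READ b @v11: history=[(4, 7), (6, 45), (14, 44)] -> pick v6 -> 45
v16: WRITE a=33  (a history now [(1, 25), (7, 31), (10, 11), (12, 42), (16, 33)])
READ a @v9: history=[(1, 25), (7, 31), (10, 11), (12, 42), (16, 33)] -> pick v7 -> 31
v17: WRITE d=42  (d history now [(5, 32), (9, 26), (15, 33), (17, 42)])
v18: WRITE b=18  (b history now [(4, 7), (6, 45), (14, 44), (18, 18)])

Answer: 25
NONE
NONE
NONE
19
19
19
45
31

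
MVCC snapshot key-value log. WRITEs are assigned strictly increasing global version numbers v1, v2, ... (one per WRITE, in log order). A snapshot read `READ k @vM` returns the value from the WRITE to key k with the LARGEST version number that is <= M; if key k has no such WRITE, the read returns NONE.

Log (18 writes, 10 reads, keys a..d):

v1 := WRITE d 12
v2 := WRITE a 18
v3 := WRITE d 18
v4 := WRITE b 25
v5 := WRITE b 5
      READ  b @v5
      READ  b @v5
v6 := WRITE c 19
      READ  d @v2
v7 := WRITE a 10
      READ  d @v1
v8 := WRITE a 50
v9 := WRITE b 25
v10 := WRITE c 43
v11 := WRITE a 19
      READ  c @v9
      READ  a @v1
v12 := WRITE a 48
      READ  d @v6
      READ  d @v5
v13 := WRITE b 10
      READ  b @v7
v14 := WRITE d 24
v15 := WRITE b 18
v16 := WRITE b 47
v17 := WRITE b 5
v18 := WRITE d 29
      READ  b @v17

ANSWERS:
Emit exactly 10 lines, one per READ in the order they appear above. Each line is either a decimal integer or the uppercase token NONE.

Answer: 5
5
12
12
19
NONE
18
18
5
5

Derivation:
v1: WRITE d=12  (d history now [(1, 12)])
v2: WRITE a=18  (a history now [(2, 18)])
v3: WRITE d=18  (d history now [(1, 12), (3, 18)])
v4: WRITE b=25  (b history now [(4, 25)])
v5: WRITE b=5  (b history now [(4, 25), (5, 5)])
READ b @v5: history=[(4, 25), (5, 5)] -> pick v5 -> 5
READ b @v5: history=[(4, 25), (5, 5)] -> pick v5 -> 5
v6: WRITE c=19  (c history now [(6, 19)])
READ d @v2: history=[(1, 12), (3, 18)] -> pick v1 -> 12
v7: WRITE a=10  (a history now [(2, 18), (7, 10)])
READ d @v1: history=[(1, 12), (3, 18)] -> pick v1 -> 12
v8: WRITE a=50  (a history now [(2, 18), (7, 10), (8, 50)])
v9: WRITE b=25  (b history now [(4, 25), (5, 5), (9, 25)])
v10: WRITE c=43  (c history now [(6, 19), (10, 43)])
v11: WRITE a=19  (a history now [(2, 18), (7, 10), (8, 50), (11, 19)])
READ c @v9: history=[(6, 19), (10, 43)] -> pick v6 -> 19
READ a @v1: history=[(2, 18), (7, 10), (8, 50), (11, 19)] -> no version <= 1 -> NONE
v12: WRITE a=48  (a history now [(2, 18), (7, 10), (8, 50), (11, 19), (12, 48)])
READ d @v6: history=[(1, 12), (3, 18)] -> pick v3 -> 18
READ d @v5: history=[(1, 12), (3, 18)] -> pick v3 -> 18
v13: WRITE b=10  (b history now [(4, 25), (5, 5), (9, 25), (13, 10)])
READ b @v7: history=[(4, 25), (5, 5), (9, 25), (13, 10)] -> pick v5 -> 5
v14: WRITE d=24  (d history now [(1, 12), (3, 18), (14, 24)])
v15: WRITE b=18  (b history now [(4, 25), (5, 5), (9, 25), (13, 10), (15, 18)])
v16: WRITE b=47  (b history now [(4, 25), (5, 5), (9, 25), (13, 10), (15, 18), (16, 47)])
v17: WRITE b=5  (b history now [(4, 25), (5, 5), (9, 25), (13, 10), (15, 18), (16, 47), (17, 5)])
v18: WRITE d=29  (d history now [(1, 12), (3, 18), (14, 24), (18, 29)])
READ b @v17: history=[(4, 25), (5, 5), (9, 25), (13, 10), (15, 18), (16, 47), (17, 5)] -> pick v17 -> 5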